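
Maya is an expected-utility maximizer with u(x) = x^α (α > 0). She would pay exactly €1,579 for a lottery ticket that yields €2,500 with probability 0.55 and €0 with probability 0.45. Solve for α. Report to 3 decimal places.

EU(lottery) = 0.55·2500^α + 0.45·0 = 0.55·2500^α.
Setting u(1579) equal to that: 1579^α = 0.55·2500^α ⇒ (1579/2500)^α = 0.55.
Take logs: α = ln 0.55 / ln(1579/2500) ≈ 1.30106.

α ≈ 1.301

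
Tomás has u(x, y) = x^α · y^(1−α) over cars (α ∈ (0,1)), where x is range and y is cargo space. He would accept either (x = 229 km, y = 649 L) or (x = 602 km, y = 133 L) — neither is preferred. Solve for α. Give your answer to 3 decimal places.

α ≈ 0.621

The Cobb–Douglas utilities coincide, so 229^α·649^(1−α) = 602^α·133^(1−α).
Taking logs: α·ln 229 + (1−α)·ln 649 = α·ln 602 + (1−α)·ln 133, i.e. α·-0.966535 = (1−α)·-1.585084.
Thus α·(-2.551619) = -1.585084, so α = -1.585084/-2.551619 ≈ 0.621.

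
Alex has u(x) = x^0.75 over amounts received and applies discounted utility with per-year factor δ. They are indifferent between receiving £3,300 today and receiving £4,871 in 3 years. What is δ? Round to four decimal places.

Equating discounted utilities: u(3300) = δ^3·u(4871) ⇒ δ^3 = u(3300)/u(4871).
With u(x) = x^0.75: δ^3 = 3300^0.75/4871^0.75 = (3300/4871)^0.75 = 0.74674.
Taking the cube root: δ = 0.74674^(1/3) ≈ 0.9072.

δ ≈ 0.9072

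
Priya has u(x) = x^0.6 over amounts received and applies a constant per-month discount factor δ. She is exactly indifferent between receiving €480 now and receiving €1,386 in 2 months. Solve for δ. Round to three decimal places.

The payoff in 2 months is discounted by δ^2, so u(480) = δ^2·u(1386) and δ^2 = u(480)/u(1386).
With u(x) = x^0.6: δ^2 = 480^0.6/1386^0.6 = (480/1386)^0.6 = 0.52928.
Taking the square root: δ = 0.52928^(1/2) ≈ 0.728.

δ ≈ 0.728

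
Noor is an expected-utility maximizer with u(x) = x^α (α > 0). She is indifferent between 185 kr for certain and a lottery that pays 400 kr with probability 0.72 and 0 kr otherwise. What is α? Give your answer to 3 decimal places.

EU(lottery) = 0.72·400^α + 0.28·0 = 0.72·400^α.
Setting u(185) equal to that: 185^α = 0.72·400^α ⇒ (185/400)^α = 0.72.
α = ln(0.72) / ln(185/400) = -0.328504/-0.771109 ≈ 0.426.

α ≈ 0.426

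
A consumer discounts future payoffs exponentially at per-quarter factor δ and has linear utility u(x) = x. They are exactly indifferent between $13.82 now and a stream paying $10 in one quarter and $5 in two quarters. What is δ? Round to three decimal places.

δ ≈ 0.940

The stream is worth 10δ + 5δ² today, so 10δ + 5δ² = 13.82.
That is, 5δ² + 10δ − 13.82 = 0, a quadratic in δ.
By the quadratic formula (taking the positive root), δ = (−10 + √376.40) / 10 ≈ 0.940.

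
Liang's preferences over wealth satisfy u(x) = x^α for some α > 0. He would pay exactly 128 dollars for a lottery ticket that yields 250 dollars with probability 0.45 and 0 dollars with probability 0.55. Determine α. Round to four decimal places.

α ≈ 1.1928

EU(lottery) = 0.45·250^α + 0.55·0 = 0.45·250^α.
Equating: 128^α = 0.45·250^α, i.e. 0.5120^α = 0.45.
α = ln(0.45) / ln(128/250) = -0.7985077/-0.6694307 ≈ 1.1928.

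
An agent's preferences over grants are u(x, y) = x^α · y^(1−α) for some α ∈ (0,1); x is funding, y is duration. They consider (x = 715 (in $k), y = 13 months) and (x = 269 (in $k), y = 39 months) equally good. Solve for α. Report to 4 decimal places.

Set the two utilities equal: 715^α·13^(1−α) = 269^α·39^(1−α).
Taking logs: α·ln 715 + (1−α)·ln 13 = α·ln 269 + (1−α)·ln 39, i.e. α·0.9775712 = (1−α)·1.0986123.
So α/(1−α) = (1.0986123)/(0.9775712) = 1.1238182, and α = 1.1238182/2.1238182 ≈ 0.5291.

α ≈ 0.5291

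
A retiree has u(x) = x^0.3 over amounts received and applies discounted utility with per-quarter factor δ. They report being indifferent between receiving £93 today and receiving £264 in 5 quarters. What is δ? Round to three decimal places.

Equating discounted utilities: u(93) = δ^5·u(264) ⇒ δ^5 = u(93)/u(264).
With u(x) = x^0.3: δ^5 = 93^0.3/264^0.3 = (93/264)^0.3 = 0.73125.
Taking the 5th root: δ = 0.73125^(1/5) ≈ 0.939.

δ ≈ 0.939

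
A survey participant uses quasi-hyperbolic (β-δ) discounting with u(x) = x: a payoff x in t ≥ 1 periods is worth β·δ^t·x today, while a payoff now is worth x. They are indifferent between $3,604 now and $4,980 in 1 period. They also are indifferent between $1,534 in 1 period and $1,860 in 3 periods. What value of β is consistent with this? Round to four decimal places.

β ≈ 0.7969

Both payoffs in the second observation are in the future, so β drops out: δ^1·1534 = δ^3·1860 ⇒ δ^2 = 1534/1860 = 0.82473, so δ = 0.90815.
Substituting δ into 3604 = β·δ·4980: β = 3604/(4522.573) ≈ 0.7969.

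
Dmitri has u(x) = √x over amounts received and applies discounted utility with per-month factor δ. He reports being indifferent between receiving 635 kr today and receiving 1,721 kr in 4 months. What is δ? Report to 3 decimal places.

δ ≈ 0.883

Indifference means u(635) = δ^4 · u(1721), so δ^4 = u(635)/u(1721).
Since u(x) = √x, δ^4 = √(635/1721) = 0.60743.
Taking the 4th root: δ = 0.60743^(1/4) ≈ 0.883.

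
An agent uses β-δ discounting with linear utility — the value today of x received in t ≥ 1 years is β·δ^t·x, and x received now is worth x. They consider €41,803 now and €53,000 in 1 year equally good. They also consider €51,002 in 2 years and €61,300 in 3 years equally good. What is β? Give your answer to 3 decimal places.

Both payoffs in the second observation are in the future, so β drops out: δ^2·51002 = δ^3·61300 ⇒ δ = 51002/61300 = 0.83201.
Substituting δ into 41803 = β·δ·53000: β = 41803/(44096.346) ≈ 0.948.

β ≈ 0.948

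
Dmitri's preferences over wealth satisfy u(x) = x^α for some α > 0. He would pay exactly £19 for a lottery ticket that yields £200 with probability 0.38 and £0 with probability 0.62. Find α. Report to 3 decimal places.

Since u(0) = 0, the lottery's EU is 0.38·200^α.
Equating: 19^α = 0.38·200^α, i.e. 0.0950^α = 0.38.
α = ln(0.38) / ln(19/200) = -0.967584/-2.353878 ≈ 0.411.

α ≈ 0.411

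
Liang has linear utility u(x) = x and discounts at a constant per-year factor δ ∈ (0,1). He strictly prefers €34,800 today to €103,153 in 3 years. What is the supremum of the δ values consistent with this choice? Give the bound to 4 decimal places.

δ < 0.6961

The preference means 34800 > δ^3·103153.
So δ^3 < 34800/103153 = 0.33736; taking the cube root of both positive sides preserves the inequality.
δ < 0.33736^(1/3) = 0.6961.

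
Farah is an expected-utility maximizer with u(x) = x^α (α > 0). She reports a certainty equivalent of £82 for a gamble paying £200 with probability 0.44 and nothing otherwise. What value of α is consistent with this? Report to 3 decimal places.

α ≈ 0.921

Since u(0) = 0, the lottery's EU is 0.44·200^α.
Indifference: 82^α = 0.44·200^α, so (82/200)^α = 0.44.
Taking logs: α·ln(82/200) = ln(0.44), so α = -0.820981 / -0.891598 ≈ 0.921.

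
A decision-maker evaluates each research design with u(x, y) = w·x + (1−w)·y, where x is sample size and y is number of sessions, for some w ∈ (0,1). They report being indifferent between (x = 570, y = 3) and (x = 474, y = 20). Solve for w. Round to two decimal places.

w = 0.15

u(570,3) = u(474,20) means w·570 + (1−w)·3 = w·474 + (1−w)·20.
Rearranging, 96·w − 17·(1−w) = 0.
The marginal rate of substitution is 17/96, so w = 17/(96+17) = 0.15.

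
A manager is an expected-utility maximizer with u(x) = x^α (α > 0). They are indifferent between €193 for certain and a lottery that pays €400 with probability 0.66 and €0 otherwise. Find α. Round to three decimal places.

α ≈ 0.570

Since u(0) = 0, the lottery's EU is 0.66·400^α.
Indifference: 193^α = 0.66·400^α, so (193/400)^α = 0.66.
α = ln(0.66) / ln(193/400) = -0.415515/-0.728774 ≈ 0.570.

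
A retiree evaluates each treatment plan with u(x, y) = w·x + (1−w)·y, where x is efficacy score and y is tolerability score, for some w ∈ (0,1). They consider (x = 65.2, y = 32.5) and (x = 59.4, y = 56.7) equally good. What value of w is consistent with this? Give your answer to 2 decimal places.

Equating utilities: w·65.2 + (1−w)·32.5 = w·59.4 + (1−w)·56.7.
Rearranging, 5.8·w − 24.2·(1−w) = 0.
The marginal rate of substitution is 24.2/5.8, so w = 24.2/(5.8+24.2) = 0.81.

w = 0.81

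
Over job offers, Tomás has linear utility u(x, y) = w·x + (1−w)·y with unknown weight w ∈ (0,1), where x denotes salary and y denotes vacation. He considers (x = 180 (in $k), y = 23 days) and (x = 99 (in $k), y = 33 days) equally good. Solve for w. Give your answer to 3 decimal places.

Equating utilities: w·180 + (1−w)·23 = w·99 + (1−w)·33.
Rearranging, 81·w − 10·(1−w) = 0.
So w/(1−w) = 10/81 = 0.1235, giving w = 10/(81+10) = 0.110.

w = 0.110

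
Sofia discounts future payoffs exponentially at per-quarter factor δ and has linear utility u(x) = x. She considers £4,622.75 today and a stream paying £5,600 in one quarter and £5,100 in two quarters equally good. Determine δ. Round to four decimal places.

δ ≈ 0.5500

The stream is worth 5600δ + 5100δ² today, so 5600δ + 5100δ² = 4622.75.
Rearranged: 5100δ² + 5600δ − 4622.75 = 0.
The positive root is δ = [−5600 + √(5600² + 4·5100·4622.75)] / (2·5100) = (−5600 + 11210.000)/10200 ≈ 0.5500.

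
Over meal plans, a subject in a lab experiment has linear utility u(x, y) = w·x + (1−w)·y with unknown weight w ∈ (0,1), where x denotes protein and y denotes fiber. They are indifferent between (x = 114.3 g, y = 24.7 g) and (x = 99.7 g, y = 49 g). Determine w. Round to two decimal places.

w = 0.62

u(114.3,24.7) = u(99.7,49) means w·114.3 + (1−w)·24.7 = w·99.7 + (1−w)·49.
w·(114.3−99.7) = (1−w)·(49−24.7), i.e. w·14.6 = (1−w)·24.3.
Hence w = 24.3/(14.6+24.3) = 24.3/38.9 = 0.62.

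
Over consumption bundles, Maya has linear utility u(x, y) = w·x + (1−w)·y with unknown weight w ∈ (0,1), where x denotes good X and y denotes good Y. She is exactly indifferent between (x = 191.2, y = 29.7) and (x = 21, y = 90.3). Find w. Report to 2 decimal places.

w = 0.26

Indifference: w·191.2 + (1−w)·29.7 = w·21 + (1−w)·90.3.
Rearranging, 170.2·w − 60.6·(1−w) = 0.
The marginal rate of substitution is 60.6/170.2, so w = 60.6/(170.2+60.6) = 0.26.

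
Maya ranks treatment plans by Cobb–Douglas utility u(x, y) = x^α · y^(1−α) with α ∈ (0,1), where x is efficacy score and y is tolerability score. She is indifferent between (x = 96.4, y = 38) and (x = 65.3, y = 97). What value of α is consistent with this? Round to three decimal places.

The Cobb–Douglas utilities coincide, so 96.4^α·38^(1−α) = 65.3^α·97^(1−α).
(96.4/65.3)^α = (97/38)^(1−α); take logs: α·ln(96.4/65.3) = (1−α)·ln(97/38), i.e. α·0.389514 = (1−α)·0.937125.
So α/(1−α) = (0.937125)/(0.389514) = 2.405883, and α = 2.405883/3.405883 ≈ 0.706.

α ≈ 0.706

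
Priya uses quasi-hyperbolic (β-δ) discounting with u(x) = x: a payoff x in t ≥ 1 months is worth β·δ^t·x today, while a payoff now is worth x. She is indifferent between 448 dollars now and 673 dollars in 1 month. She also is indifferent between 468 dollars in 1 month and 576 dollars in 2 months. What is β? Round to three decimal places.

From the later pair, β·δ^1·468 = β·δ^2·576; dividing through, δ = 468/576 = 0.81250.
Substituting δ into 448 = β·δ·673: β = 448/(546.812) ≈ 0.819.

β ≈ 0.819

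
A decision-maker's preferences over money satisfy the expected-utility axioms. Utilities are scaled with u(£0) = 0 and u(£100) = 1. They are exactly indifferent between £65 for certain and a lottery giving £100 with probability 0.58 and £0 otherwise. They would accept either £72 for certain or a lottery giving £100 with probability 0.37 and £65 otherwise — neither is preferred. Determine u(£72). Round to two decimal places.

0.74

From the first indifference, u(£65) = 0.58·u(£100) + 0.42·u(£0) = 0.58·1 + 0.42·0 = 0.58.
Chaining: u(£72) = 0.37·1.00 + 0.63·0.58 = 0.7354.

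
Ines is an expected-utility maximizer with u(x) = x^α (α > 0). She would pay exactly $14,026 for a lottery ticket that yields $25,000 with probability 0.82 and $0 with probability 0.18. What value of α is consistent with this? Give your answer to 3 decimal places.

The lottery's expected utility is 0.82·u(25000) + 0.18·u(0) = 0.82·25000^α (since u(0) = 0 for α > 0).
Indifference: 14026^α = 0.82·25000^α, so (14026/25000)^α = 0.82.
Taking logs: α·ln(14026/25000) = ln(0.82), so α = -0.198451 / -0.577963 ≈ 0.343.

α ≈ 0.343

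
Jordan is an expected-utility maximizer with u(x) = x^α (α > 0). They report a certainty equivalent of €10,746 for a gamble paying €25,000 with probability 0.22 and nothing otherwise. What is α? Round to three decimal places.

α ≈ 1.793

Since u(0) = 0, the lottery's EU is 0.22·25000^α.
Setting u(10746) equal to that: 10746^α = 0.22·25000^α ⇒ (10746/25000)^α = 0.22.
Taking logs: α·ln(10746/25000) = ln(0.22), so α = -1.514128 / -0.844342 ≈ 1.793.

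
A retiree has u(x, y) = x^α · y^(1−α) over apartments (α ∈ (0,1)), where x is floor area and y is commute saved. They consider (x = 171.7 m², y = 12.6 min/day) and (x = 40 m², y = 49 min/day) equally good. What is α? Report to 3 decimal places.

α ≈ 0.482

The Cobb–Douglas utilities coincide, so 171.7^α·12.6^(1−α) = 40^α·49^(1−α).
Rearrange to (171.7/40)^α = (49/12.6)^(1−α) and take logs: α·1.456869 = (1−α)·1.358123.
Thus α·(2.814992) = 1.358123, so α = 1.358123/2.814992 ≈ 0.482.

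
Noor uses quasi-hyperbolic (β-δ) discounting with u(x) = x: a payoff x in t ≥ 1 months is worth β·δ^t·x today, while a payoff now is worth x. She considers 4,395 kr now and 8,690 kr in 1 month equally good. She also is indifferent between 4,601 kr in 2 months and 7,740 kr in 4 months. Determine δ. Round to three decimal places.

From the later pair, β·δ^2·4601 = β·δ^4·7740; dividing through, δ^2 = 4601/7740 = 0.59444, so δ = 0.77100.

δ ≈ 0.771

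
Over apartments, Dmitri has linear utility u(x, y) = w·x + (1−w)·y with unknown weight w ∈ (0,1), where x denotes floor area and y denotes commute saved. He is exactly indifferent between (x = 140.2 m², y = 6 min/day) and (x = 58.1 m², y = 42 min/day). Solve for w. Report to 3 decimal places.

Indifference: w·140.2 + (1−w)·6 = w·58.1 + (1−w)·42.
w·(140.2−58.1) = (1−w)·(42−6), i.e. w·82.1 = (1−w)·36.
The marginal rate of substitution is 36/82.1, so w = 36/(82.1+36) = 0.305.

w = 0.305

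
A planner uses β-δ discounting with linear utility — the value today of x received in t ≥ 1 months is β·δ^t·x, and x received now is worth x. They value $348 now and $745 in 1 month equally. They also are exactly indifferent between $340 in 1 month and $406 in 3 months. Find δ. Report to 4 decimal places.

From the later pair, β·δ^1·340 = β·δ^3·406; dividing through, δ^2 = 340/406 = 0.83744, so δ = 0.91512.

δ ≈ 0.9151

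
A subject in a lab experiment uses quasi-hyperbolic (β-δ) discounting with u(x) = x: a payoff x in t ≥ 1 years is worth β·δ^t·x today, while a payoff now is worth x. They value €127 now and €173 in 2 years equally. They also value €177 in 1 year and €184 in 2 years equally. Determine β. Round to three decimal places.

Both payoffs in the second observation are in the future, so β drops out: δ^1·177 = δ^2·184 ⇒ δ = 177/184 = 0.96196.
The first indifference: 127 = β·δ^2·173, so β = 127/(δ^2·173) = 127/(0.92536·173) ≈ 0.793.

β ≈ 0.793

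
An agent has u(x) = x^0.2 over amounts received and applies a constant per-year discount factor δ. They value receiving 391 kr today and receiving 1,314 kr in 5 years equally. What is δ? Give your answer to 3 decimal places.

δ ≈ 0.953

Equating discounted utilities: u(391) = δ^5·u(1314) ⇒ δ^5 = u(391)/u(1314).
With u(x) = x^0.2: δ^5 = 391^0.2/1314^0.2 = (391/1314)^0.2 = 0.78472.
So δ = 0.78472^(1/5) ≈ 0.953.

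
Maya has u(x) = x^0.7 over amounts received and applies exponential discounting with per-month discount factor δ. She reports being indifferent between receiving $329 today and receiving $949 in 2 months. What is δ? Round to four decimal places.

δ ≈ 0.6902

Equating discounted utilities: u(329) = δ^2·u(949) ⇒ δ^2 = u(329)/u(949).
With u(x) = x^0.7: δ^2 = 329^0.7/949^0.7 = (329/949)^0.7 = 0.47638.
Hence δ = (0.47638)^(1/2) = 0.690201.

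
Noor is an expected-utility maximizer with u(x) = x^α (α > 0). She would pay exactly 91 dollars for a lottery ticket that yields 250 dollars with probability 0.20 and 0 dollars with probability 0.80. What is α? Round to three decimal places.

The lottery's expected utility is 0.20·u(250) + 0.80·u(0) = 0.20·250^α (since u(0) = 0 for α > 0).
Indifference: 91^α = 0.20·250^α, so (91/250)^α = 0.20.
Taking logs: α·ln(91/250) = ln(0.20), so α = -1.609438 / -1.010601 ≈ 1.593.

α ≈ 1.593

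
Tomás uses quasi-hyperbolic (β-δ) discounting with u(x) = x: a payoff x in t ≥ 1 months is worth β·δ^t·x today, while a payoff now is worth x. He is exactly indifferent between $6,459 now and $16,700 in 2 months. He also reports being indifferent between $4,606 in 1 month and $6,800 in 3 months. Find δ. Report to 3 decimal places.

The second indifference involves only future payoffs, so β cancels: β·δ^1·4606 = β·δ^3·6800, giving δ^2 = 4606/6800 = 0.67735, so δ = 0.82301.

δ ≈ 0.823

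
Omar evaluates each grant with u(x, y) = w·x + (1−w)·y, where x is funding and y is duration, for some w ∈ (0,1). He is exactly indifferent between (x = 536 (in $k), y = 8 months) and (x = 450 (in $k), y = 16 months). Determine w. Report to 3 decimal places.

Equating utilities: w·536 + (1−w)·8 = w·450 + (1−w)·16.
Rearranging, 86·w − 8·(1−w) = 0.
The marginal rate of substitution is 8/86, so w = 8/(86+8) = 0.085.

w = 0.085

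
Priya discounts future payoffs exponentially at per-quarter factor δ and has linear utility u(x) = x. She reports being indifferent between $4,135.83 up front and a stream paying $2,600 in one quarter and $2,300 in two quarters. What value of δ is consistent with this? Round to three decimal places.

δ ≈ 0.890

Equating present values: 4135.83 = 2600δ + 2300δ².
Rearranged: 2300δ² + 2600δ − 4135.83 = 0.
δ = (−2600 + √(2600² + 4·2300·4135.83)) / (2·2300) = (−2600 + √44809636.00) / 4600 ≈ 0.890.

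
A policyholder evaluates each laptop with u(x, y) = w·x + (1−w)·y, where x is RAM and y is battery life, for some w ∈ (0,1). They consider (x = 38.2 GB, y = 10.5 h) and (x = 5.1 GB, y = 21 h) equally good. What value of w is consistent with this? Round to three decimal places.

Equating utilities: w·38.2 + (1−w)·10.5 = w·5.1 + (1−w)·21.
Rearranging, 33.1·w − 10.5·(1−w) = 0.
The marginal rate of substitution is 10.5/33.1, so w = 10.5/(33.1+10.5) = 0.241.

w = 0.241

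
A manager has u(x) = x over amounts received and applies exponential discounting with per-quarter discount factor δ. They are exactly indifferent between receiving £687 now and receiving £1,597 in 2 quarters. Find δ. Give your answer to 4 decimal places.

The payoff in 2 quarters is discounted by δ^2, so u(687) = δ^2·u(1597) and δ^2 = u(687)/u(1597).
With u(x) = x: δ^2 = 687/1597 = 0.43018.
Taking the square root: δ = 0.43018^(1/2) ≈ 0.6559.

δ ≈ 0.6559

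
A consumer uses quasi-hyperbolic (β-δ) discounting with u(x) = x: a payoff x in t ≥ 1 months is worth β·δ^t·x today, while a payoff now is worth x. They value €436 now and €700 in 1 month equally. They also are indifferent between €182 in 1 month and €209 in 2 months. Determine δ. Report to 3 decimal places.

δ ≈ 0.871

From the later pair, β·δ^1·182 = β·δ^2·209; dividing through, δ = 182/209 = 0.87081.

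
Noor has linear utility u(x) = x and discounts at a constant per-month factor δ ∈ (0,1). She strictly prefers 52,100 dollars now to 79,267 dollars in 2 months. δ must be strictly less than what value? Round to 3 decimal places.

Under u(x) = x this choice says 52100 > δ^2·79267.
So δ^2 < 52100/79267 = 0.65727; taking the square root of both positive sides preserves the inequality.
δ < 0.65727^(1/2) = 0.811.

δ < 0.811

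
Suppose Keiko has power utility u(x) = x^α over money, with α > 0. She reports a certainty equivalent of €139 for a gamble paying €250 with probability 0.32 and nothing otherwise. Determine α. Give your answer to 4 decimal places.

α ≈ 1.9412

EU(lottery) = 0.32·250^α + 0.68·0 = 0.32·250^α.
Setting u(139) equal to that: 139^α = 0.32·250^α ⇒ (139/250)^α = 0.32.
α = ln(0.32) / ln(139/250) = -1.1394343/-0.5869870 ≈ 1.9412.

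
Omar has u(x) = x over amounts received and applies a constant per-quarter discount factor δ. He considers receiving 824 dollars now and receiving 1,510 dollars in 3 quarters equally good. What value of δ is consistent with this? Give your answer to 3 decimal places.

Equating discounted utilities: u(824) = δ^3·u(1510) ⇒ δ^3 = u(824)/u(1510).
With u(x) = x: δ^3 = 824/1510 = 0.54570.
Taking the cube root: δ = 0.54570^(1/3) ≈ 0.817.

δ ≈ 0.817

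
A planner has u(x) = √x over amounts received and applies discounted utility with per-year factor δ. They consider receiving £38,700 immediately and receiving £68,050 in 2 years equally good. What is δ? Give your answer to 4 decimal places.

Equating discounted utilities: u(38700) = δ^2·u(68050) ⇒ δ^2 = u(38700)/u(68050).
Since u(x) = √x, δ^2 = √(38700/68050) = 0.75412.
Taking the square root: δ = 0.75412^(1/2) ≈ 0.8684.

δ ≈ 0.8684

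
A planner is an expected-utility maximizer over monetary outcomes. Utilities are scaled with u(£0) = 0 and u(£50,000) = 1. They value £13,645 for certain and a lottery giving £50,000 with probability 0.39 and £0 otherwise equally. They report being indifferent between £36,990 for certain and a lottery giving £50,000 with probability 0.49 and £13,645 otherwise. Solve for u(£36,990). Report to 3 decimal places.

0.689

From the first indifference, u(£13,645) = 0.39·u(£50,000) + 0.61·u(£0) = 0.39·1 + 0.61·0 = 0.39.
Then u(£36,990) = 0.49·u(£50,000) + 0.51·u(£13,645) = 0.49·1.00 + 0.51·0.39 = 0.6889.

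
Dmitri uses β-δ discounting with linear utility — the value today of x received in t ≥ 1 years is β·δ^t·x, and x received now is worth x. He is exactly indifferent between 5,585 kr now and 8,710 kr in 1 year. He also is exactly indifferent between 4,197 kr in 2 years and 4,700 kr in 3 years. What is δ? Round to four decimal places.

δ ≈ 0.8930

The second indifference involves only future payoffs, so β cancels: β·δ^2·4197 = β·δ^3·4700, giving δ = 4197/4700 = 0.89298.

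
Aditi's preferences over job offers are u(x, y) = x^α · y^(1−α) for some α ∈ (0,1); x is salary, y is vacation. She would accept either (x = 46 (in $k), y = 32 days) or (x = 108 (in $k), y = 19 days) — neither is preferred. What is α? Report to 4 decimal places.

Set the two utilities equal: 46^α·32^(1−α) = 108^α·19^(1−α).
Taking logs: α·ln 46 + (1−α)·ln 32 = α·ln 108 + (1−α)·ln 19, i.e. α·-0.8534898 = (1−α)·-0.5212969.
Thus α·(-1.3747867) = -0.5212969, so α = -0.5212969/-1.3747867 ≈ 0.3792.

α ≈ 0.3792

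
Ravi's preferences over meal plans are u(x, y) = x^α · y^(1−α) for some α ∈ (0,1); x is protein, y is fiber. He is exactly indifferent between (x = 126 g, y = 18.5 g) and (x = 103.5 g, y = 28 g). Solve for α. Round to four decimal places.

The Cobb–Douglas utilities coincide, so 126^α·18.5^(1−α) = 103.5^α·28^(1−α).
Rearrange to (126/103.5)^α = (28/18.5)^(1−α) and take logs: α·0.1967103 = (1−α)·0.4144338.
With A = 0.1967103 and B = 0.4144338: α·A = (1−α)·B, so α = B/(A+B) = 0.4144338/0.6111441 ≈ 0.6781.

α ≈ 0.6781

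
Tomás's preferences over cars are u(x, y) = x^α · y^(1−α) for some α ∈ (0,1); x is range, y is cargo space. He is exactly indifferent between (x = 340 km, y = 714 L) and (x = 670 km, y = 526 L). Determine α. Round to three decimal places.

α ≈ 0.311

Indifference: 340^α · 714^(1−α) = 670^α · 526^(1−α).
(340/670)^α = (526/714)^(1−α); take logs: α·ln(340/670) = (1−α)·ln(526/714), i.e. α·-0.678332 = (1−α)·-0.305582.
With A = -0.678332 and B = -0.305582: α·A = (1−α)·B, so α = B/(A+B) = -0.305582/-0.983914 ≈ 0.311.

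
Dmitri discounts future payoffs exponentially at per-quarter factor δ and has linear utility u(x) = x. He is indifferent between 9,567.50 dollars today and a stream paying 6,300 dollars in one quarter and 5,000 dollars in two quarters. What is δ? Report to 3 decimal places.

δ ≈ 0.890

The stream is worth 6300δ + 5000δ² today, so 6300δ + 5000δ² = 9567.50.
Rearranged: 5000δ² + 6300δ − 9567.50 = 0.
δ = (−6300 + √(6300² + 4·5000·9567.50)) / (2·5000) = (−6300 + √231040000.00) / 10000 ≈ 0.890.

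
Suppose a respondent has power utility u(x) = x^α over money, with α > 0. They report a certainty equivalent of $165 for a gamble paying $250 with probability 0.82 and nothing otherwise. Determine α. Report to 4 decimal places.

EU(lottery) = 0.82·250^α + 0.18·0 = 0.82·250^α.
Indifference: 165^α = 0.82·250^α, so (165/250)^α = 0.82.
α = ln(0.82) / ln(165/250) = -0.1984509/-0.4155154 ≈ 0.4776.

α ≈ 0.4776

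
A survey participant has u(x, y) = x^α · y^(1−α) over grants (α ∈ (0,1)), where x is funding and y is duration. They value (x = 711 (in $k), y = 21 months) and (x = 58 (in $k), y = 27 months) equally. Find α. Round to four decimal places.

Indifference: 711^α · 21^(1−α) = 58^α · 27^(1−α).
Taking logs: α·ln 711 + (1−α)·ln 21 = α·ln 58 + (1−α)·ln 27, i.e. α·2.5062294 = (1−α)·0.2513144.
Thus α·(2.7575438) = 0.2513144, so α = 0.2513144/2.7575438 ≈ 0.0911.

α ≈ 0.0911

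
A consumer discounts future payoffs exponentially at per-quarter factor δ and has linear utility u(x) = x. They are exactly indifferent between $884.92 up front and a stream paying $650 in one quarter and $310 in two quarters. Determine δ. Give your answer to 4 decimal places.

δ ≈ 0.9400

The stream is worth 650δ + 310δ² today, so 650δ + 310δ² = 884.92.
So 310δ² + 650δ − 884.92 = 0.
By the quadratic formula (taking the positive root), δ = (−650 + √1519800.80) / 620 ≈ 0.9400.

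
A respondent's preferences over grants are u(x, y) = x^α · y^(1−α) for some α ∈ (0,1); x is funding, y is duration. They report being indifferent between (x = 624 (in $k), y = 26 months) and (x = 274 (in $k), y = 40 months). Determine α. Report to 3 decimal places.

α ≈ 0.344

Set the two utilities equal: 624^α·26^(1−α) = 274^α·40^(1−α).
Taking logs: α·ln 624 + (1−α)·ln 26 = α·ln 274 + (1−α)·ln 40, i.e. α·0.823022 = (1−α)·0.430783.
Thus α·(1.253805) = 0.430783, so α = 0.430783/1.253805 ≈ 0.344.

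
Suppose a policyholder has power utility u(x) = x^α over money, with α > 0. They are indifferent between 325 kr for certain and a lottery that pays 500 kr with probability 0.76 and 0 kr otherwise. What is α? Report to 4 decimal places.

α ≈ 0.6371

The lottery's expected utility is 0.76·u(500) + 0.24·u(0) = 0.76·500^α (since u(0) = 0 for α > 0).
Setting u(325) equal to that: 325^α = 0.76·500^α ⇒ (325/500)^α = 0.76.
α = ln(0.76) / ln(325/500) = -0.2744368/-0.4307829 ≈ 0.6371.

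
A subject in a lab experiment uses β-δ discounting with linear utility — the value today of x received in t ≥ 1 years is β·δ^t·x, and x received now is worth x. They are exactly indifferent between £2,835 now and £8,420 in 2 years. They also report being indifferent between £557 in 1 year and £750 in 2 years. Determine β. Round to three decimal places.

β ≈ 0.610

Both payoffs in the second observation are in the future, so β drops out: δ^1·557 = δ^2·750 ⇒ δ = 557/750 = 0.74267.
Substituting δ into 2835 = β·δ^2·8420: β = 2835/(4644.083) ≈ 0.610.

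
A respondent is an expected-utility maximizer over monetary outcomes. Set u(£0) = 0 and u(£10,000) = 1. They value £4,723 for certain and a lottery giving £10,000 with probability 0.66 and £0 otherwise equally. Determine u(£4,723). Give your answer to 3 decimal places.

0.660

By the standard-gamble method, u(£4,723) is just the indifference probability on the best outcome: 0.66.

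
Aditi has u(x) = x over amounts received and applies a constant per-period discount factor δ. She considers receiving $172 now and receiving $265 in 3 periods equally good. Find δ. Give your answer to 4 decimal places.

The payoff in 3 periods is discounted by δ^3, so u(172) = δ^3·u(265) and δ^3 = u(172)/u(265).
With u(x) = x: δ^3 = 172/265 = 0.64906.
So δ = 0.64906^(1/3) ≈ 0.8658.

δ ≈ 0.8658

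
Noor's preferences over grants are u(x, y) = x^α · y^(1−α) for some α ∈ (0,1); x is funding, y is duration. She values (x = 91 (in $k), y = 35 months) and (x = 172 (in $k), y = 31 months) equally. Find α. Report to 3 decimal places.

Indifference: 91^α · 35^(1−α) = 172^α · 31^(1−α).
Rearrange to (91/172)^α = (31/35)^(1−α) and take logs: α·-0.636635 = (1−α)·-0.121361.
Thus α·(-0.757996) = -0.121361, so α = -0.121361/-0.757996 ≈ 0.160.

α ≈ 0.160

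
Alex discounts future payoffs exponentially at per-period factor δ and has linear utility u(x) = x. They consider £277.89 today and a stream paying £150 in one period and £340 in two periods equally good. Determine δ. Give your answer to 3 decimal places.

The stream is worth 150δ + 340δ² today, so 150δ + 340δ² = 277.89.
So 340δ² + 150δ − 277.89 = 0.
The positive root is δ = [−150 + √(150² + 4·340·277.89)] / (2·340) = (−150 + 632.796)/680 ≈ 0.710.

δ ≈ 0.710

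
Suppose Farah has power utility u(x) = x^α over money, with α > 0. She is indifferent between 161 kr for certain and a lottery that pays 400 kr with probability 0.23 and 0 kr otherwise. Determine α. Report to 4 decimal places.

EU(lottery) = 0.23·400^α + 0.77·0 = 0.23·400^α.
Indifference: 161^α = 0.23·400^α, so (161/400)^α = 0.23.
Take logs: α = ln 0.23 / ln(161/400) ≈ 1.614922.

α ≈ 1.6149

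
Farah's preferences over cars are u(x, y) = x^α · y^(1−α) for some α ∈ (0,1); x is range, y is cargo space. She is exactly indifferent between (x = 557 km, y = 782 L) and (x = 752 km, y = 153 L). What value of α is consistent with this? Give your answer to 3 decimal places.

The Cobb–Douglas utilities coincide, so 557^α·782^(1−α) = 752^α·153^(1−α).
(557/752)^α = (153/782)^(1−α); take logs: α·ln(557/752) = (1−α)·ln(153/782), i.e. α·-0.300171 = (1−α)·-1.631417.
Thus α·(-1.931588) = -1.631417, so α = -1.631417/-1.931588 ≈ 0.845.

α ≈ 0.845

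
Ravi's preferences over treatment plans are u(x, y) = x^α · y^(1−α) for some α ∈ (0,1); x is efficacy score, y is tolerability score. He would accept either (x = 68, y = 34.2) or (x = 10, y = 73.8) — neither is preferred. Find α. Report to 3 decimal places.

α ≈ 0.286

Indifference: 68^α · 34.2^(1−α) = 10^α · 73.8^(1−α).
(68/10)^α = (73.8/34.2)^(1−α); take logs: α·ln(68/10) = (1−α)·ln(73.8/34.2), i.e. α·1.916923 = (1−α)·0.769133.
Thus α·(2.686056) = 0.769133, so α = 0.769133/2.686056 ≈ 0.286.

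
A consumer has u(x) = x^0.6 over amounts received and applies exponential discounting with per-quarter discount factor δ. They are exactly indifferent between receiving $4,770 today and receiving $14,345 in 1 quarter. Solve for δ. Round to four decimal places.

Equating discounted utilities: u(4770) = δ·u(14345) ⇒ δ = u(4770)/u(14345).
Since u(x) = x^0.6, δ = (4770/14345)^0.6 = 0.33252^0.6 = 0.51652.

δ ≈ 0.5165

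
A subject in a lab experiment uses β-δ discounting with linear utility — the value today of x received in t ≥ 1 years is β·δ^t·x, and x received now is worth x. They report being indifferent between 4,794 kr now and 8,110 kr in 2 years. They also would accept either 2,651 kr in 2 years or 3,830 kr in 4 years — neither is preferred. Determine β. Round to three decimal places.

β ≈ 0.854

Both payoffs in the second observation are in the future, so β drops out: δ^2·2651 = δ^4·3830 ⇒ δ^2 = 2651/3830 = 0.69217, so δ = 0.83197.
Substituting δ into 4794 = β·δ^2·8110: β = 4794/(5613.475) ≈ 0.854.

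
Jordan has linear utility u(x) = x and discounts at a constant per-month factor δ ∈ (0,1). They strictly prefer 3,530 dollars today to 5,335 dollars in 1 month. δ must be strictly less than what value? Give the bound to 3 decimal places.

Comparing present values: 3530 > δ·5335.
So δ < 3530/5335 = 0.66167.

δ < 0.662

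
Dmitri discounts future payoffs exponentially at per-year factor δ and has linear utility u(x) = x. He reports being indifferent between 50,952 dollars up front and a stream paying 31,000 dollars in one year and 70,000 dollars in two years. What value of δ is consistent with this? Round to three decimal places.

The stream is worth 31000δ + 70000δ² today, so 31000δ + 70000δ² = 50952.
So 70000δ² + 31000δ − 50952 = 0.
The positive root is δ = [−31000 + √(31000² + 4·70000·50952)] / (2·70000) = (−31000 + 123400.000)/140000 ≈ 0.660.

δ ≈ 0.660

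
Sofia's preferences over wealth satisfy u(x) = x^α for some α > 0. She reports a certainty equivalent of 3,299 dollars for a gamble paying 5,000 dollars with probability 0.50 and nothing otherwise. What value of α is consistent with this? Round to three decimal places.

Since u(0) = 0, the lottery's EU is 0.50·5000^α.
Setting u(3299) equal to that: 3299^α = 0.50·5000^α ⇒ (3299/5000)^α = 0.50.
Taking logs: α·ln(3299/5000) = ln(0.50), so α = -0.693147 / -0.415819 ≈ 1.667.

α ≈ 1.667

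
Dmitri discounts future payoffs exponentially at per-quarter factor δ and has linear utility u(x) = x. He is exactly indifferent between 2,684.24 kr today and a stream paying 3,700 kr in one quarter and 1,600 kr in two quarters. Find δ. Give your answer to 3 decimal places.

Equating present values: 2684.24 = 3700δ + 1600δ².
So 1600δ² + 3700δ − 2684.24 = 0.
The positive root is δ = [−3700 + √(3700² + 4·1600·2684.24)] / (2·1600) = (−3700 + 5556.000)/3200 ≈ 0.580.

δ ≈ 0.580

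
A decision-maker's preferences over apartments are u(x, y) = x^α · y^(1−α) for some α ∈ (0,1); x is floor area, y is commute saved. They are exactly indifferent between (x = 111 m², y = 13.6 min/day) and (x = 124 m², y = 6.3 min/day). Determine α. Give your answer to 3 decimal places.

α ≈ 0.874

The Cobb–Douglas utilities coincide, so 111^α·13.6^(1−α) = 124^α·6.3^(1−α).
(111/124)^α = (6.3/13.6)^(1−α); take logs: α·ln(111/124) = (1−α)·ln(6.3/13.6), i.e. α·-0.110751 = (1−α)·-0.769520.
Thus α·(-0.880271) = -0.769520, so α = -0.769520/-0.880271 ≈ 0.874.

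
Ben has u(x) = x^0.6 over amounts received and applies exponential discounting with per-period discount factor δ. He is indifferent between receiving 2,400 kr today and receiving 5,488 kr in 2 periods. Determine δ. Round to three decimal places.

Indifference means u(2400) = δ^2 · u(5488), so δ^2 = u(2400)/u(5488).
With u(x) = x^0.6: δ^2 = 2400^0.6/5488^0.6 = (2400/5488)^0.6 = 0.60881.
Hence δ = (0.60881)^(1/2) = 0.78026.

δ ≈ 0.780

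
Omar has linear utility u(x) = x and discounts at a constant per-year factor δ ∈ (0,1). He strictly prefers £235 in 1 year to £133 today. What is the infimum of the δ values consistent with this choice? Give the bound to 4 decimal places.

Under u(x) = x this choice says 133 < δ·235.
So δ > 133/235 = 0.56596.

δ > 0.5660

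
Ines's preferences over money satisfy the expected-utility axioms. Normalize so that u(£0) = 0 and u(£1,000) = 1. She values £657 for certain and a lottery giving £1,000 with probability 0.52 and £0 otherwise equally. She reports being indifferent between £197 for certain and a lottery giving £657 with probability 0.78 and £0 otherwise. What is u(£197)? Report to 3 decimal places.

First, u(£657) = 0.52·u(£1,000) + 0.48·u(£0) = 0.52.
Then u(£197) = 0.78·u(£657) + 0.22·u(£0) = 0.78·0.52 + 0.22·0.00 = 0.4056.

0.406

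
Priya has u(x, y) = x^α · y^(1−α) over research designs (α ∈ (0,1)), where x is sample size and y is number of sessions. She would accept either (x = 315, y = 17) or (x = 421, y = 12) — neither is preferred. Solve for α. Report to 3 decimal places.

Set the two utilities equal: 315^α·17^(1−α) = 421^α·12^(1−α).
Rearrange to (315/421)^α = (12/17)^(1−α) and take logs: α·-0.290060 = (1−α)·-0.348307.
Thus α·(-0.638367) = -0.348307, so α = -0.348307/-0.638367 ≈ 0.546.

α ≈ 0.546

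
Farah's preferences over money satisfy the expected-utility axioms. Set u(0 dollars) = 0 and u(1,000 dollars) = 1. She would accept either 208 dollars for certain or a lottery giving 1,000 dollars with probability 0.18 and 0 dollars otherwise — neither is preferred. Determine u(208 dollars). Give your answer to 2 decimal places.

0.18

The indifference gives u(208 dollars) = 0.18·u(1,000 dollars) + 0.82·u(0 dollars) = 0.18·1 + 0.82·0 = 0.18.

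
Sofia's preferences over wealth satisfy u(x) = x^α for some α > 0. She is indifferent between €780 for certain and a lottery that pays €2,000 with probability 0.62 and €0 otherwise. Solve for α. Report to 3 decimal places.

α ≈ 0.508

EU(lottery) = 0.62·2000^α + 0.38·0 = 0.62·2000^α.
Equating: 780^α = 0.62·2000^α, i.e. 0.3900^α = 0.62.
α = ln(0.62) / ln(780/2000) = -0.478036/-0.941609 ≈ 0.508.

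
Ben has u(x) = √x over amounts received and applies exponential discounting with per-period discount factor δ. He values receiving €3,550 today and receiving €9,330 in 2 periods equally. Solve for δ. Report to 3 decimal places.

The payoff in 2 periods is discounted by δ^2, so u(3550) = δ^2·u(9330) and δ^2 = u(3550)/u(9330).
Since u(x) = √x, δ^2 = √(3550/9330) = 0.61684.
Hence δ = (0.61684)^(1/2) = 0.78539.

δ ≈ 0.785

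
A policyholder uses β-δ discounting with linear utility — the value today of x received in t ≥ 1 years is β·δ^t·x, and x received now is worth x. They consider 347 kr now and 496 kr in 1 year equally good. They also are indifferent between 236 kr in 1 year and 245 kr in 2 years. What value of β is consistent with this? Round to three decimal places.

The second indifference involves only future payoffs, so β cancels: β·δ^1·236 = β·δ^2·245, giving δ = 236/245 = 0.96327.
Now use the now-vs-future pair: 347 = β·δ·496 gives β = 347/(0.96327·496) ≈ 0.726.

β ≈ 0.726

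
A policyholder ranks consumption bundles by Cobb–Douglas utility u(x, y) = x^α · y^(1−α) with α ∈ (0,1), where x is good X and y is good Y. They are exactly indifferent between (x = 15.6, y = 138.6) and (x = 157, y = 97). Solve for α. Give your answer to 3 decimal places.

Set the two utilities equal: 15.6^α·138.6^(1−α) = 157^α·97^(1−α).
(15.6/157)^α = (97/138.6)^(1−α); take logs: α·ln(15.6/157) = (1−α)·ln(97/138.6), i.e. α·-2.308975 = (1−α)·-0.356881.
So α/(1−α) = (-0.356881)/(-2.308975) = 0.154563, and α = 0.154563/1.154563 ≈ 0.134.

α ≈ 0.134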